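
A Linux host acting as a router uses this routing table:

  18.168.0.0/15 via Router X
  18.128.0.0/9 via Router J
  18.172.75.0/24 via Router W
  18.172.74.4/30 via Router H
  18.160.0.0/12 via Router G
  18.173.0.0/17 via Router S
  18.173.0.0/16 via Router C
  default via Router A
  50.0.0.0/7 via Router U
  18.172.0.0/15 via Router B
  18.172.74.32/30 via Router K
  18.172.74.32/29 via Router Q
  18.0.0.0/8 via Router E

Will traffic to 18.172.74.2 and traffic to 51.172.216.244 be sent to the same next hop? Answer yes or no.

no

18.172.74.2: longest match 18.172.0.0/15 -> Router B
51.172.216.244: longest match 50.0.0.0/7 -> Router U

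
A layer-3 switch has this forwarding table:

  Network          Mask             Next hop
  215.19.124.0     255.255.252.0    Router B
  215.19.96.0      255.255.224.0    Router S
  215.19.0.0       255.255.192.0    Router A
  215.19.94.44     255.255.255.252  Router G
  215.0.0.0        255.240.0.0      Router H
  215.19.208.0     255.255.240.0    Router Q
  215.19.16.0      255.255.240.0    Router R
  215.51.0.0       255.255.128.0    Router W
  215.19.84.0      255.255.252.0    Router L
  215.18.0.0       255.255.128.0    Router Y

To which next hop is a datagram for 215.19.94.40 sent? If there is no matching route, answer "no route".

no route

No entry's prefix contains 215.19.94.40; there is no default route.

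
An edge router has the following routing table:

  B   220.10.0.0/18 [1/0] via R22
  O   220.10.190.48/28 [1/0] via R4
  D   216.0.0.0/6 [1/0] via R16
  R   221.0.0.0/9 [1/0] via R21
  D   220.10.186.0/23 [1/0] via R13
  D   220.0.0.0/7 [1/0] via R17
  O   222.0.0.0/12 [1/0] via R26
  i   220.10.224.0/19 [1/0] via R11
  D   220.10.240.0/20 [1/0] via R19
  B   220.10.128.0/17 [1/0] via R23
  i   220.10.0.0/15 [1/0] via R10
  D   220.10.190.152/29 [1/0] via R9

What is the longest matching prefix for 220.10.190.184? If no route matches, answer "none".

Entries matching 220.10.190.184:
  220.0.0.0/7 (220.0.0.0 - 221.255.255.255)
  220.10.0.0/15 (220.10.0.0 - 220.11.255.255)
  220.10.128.0/17 (220.10.128.0 - 220.10.255.255)
Most specific is 220.10.128.0/17.

220.10.128.0/17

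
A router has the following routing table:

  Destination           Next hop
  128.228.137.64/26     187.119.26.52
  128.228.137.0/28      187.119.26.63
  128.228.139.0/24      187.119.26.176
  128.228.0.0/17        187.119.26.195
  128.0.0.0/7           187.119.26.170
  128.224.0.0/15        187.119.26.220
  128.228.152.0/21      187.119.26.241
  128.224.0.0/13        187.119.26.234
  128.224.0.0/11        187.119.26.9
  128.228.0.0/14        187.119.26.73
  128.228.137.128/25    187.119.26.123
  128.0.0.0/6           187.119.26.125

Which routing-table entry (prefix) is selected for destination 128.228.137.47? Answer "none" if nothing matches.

Entries matching 128.228.137.47:
  128.0.0.0/6 (128.0.0.0 - 131.255.255.255)
  128.0.0.0/7 (128.0.0.0 - 129.255.255.255)
  128.224.0.0/11 (128.224.0.0 - 128.255.255.255)
  128.224.0.0/13 (128.224.0.0 - 128.231.255.255)
  128.228.0.0/14 (128.228.0.0 - 128.231.255.255)
Most specific is 128.228.0.0/14.

128.228.0.0/14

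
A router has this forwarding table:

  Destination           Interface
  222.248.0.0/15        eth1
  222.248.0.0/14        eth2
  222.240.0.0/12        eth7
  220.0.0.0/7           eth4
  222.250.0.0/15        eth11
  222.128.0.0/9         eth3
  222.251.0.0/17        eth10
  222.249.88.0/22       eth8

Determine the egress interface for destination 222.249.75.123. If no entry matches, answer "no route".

eth1

Routes whose prefix contains 222.249.75.123:
  222.128.0.0/9 (222.128.0.0 - 222.255.255.255) -> eth3
  222.240.0.0/12 (222.240.0.0 - 222.255.255.255) -> eth7
  222.248.0.0/14 (222.248.0.0 - 222.251.255.255) -> eth2
  222.248.0.0/15 (222.248.0.0 - 222.249.255.255) -> eth1
More-specific entries that do NOT match:
  222.249.88.0/22 (222.249.88.0 - 222.249.91.255) does not contain 222.249.75.123
  222.251.0.0/17 (222.251.0.0 - 222.251.127.255) does not contain 222.249.75.123
Longest matching prefix is /15 -> interface eth1.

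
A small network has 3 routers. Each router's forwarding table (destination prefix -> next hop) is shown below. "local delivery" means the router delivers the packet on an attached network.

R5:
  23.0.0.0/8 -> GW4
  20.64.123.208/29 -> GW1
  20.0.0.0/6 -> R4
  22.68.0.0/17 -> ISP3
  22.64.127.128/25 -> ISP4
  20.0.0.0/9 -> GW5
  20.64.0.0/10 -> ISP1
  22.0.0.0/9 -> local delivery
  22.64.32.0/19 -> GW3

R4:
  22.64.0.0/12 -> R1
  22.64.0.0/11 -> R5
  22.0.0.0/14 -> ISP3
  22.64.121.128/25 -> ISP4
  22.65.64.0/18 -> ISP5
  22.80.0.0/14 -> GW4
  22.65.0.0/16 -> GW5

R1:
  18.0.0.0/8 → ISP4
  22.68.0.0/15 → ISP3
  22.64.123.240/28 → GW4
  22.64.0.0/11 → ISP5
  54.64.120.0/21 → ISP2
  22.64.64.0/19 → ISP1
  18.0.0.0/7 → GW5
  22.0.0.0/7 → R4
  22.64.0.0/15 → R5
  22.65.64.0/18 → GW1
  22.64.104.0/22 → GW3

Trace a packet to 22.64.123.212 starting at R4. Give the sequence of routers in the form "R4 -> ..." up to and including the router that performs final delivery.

R4 -> R1 -> R5

At R4: longest match for 22.64.123.212 is 22.64.0.0/12 -> R1
At R1: longest match for 22.64.123.212 is 22.64.0.0/15 -> R5
At R5: longest match for 22.64.123.212 is 22.0.0.0/9 -> local delivery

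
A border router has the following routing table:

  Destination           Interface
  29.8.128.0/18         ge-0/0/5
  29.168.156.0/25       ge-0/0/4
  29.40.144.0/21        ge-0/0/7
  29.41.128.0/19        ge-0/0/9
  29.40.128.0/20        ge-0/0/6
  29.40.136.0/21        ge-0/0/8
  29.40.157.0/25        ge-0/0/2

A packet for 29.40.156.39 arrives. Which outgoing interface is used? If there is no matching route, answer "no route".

No entry's prefix contains 29.40.156.39; there is no default route.

no route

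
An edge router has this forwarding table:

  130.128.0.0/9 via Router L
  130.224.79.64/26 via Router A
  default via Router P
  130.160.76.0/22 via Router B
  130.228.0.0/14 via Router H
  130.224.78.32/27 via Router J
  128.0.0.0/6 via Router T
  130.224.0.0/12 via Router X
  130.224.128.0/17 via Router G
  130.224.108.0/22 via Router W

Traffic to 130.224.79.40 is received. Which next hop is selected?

Routes whose prefix contains 130.224.79.40:
  0.0.0.0/0 (default, matches everything) -> Router P
  128.0.0.0/6 (128.0.0.0 - 131.255.255.255) -> Router T
  130.128.0.0/9 (130.128.0.0 - 130.255.255.255) -> Router L
  130.224.0.0/12 (130.224.0.0 - 130.239.255.255) -> Router X
More-specific entries that do NOT match:
  130.224.78.32/27 (130.224.78.32 - 130.224.78.63) does not contain 130.224.79.40
  130.224.79.64/26 (130.224.79.64 - 130.224.79.127) does not contain 130.224.79.40
  130.160.76.0/22 (130.160.76.0 - 130.160.79.255) does not contain 130.224.79.40
  130.224.108.0/22 (130.224.108.0 - 130.224.111.255) does not contain 130.224.79.40
  130.224.128.0/17 (130.224.128.0 - 130.224.255.255) does not contain 130.224.79.40
  130.228.0.0/14 (130.228.0.0 - 130.231.255.255) does not contain 130.224.79.40
Longest matching prefix is /12 -> next hop Router X.

Router X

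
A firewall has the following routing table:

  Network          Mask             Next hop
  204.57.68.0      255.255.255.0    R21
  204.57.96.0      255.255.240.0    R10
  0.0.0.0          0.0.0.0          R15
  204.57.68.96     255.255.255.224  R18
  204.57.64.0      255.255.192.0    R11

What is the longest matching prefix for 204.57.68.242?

Entries matching 204.57.68.242:
  0.0.0.0/0 (default, matches everything)
  204.57.64.0/18 (204.57.64.0 - 204.57.127.255)
  204.57.68.0/24 (204.57.68.0 - 204.57.68.255)
Most specific is 204.57.68.0/24.

204.57.68.0/24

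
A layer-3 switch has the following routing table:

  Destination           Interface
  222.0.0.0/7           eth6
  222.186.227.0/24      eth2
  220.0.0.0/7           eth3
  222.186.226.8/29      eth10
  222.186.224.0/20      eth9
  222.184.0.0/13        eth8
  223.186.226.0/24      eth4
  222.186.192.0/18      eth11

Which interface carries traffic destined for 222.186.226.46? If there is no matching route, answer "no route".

eth9

Routes whose prefix contains 222.186.226.46:
  222.0.0.0/7 (222.0.0.0 - 223.255.255.255) -> eth6
  222.184.0.0/13 (222.184.0.0 - 222.191.255.255) -> eth8
  222.186.192.0/18 (222.186.192.0 - 222.186.255.255) -> eth11
  222.186.224.0/20 (222.186.224.0 - 222.186.239.255) -> eth9
More-specific entries that do NOT match:
  222.186.226.8/29 (222.186.226.8 - 222.186.226.15) does not contain 222.186.226.46
  222.186.227.0/24 (222.186.227.0 - 222.186.227.255) does not contain 222.186.226.46
  223.186.226.0/24 (223.186.226.0 - 223.186.226.255) does not contain 222.186.226.46
Longest matching prefix is /20 -> interface eth9.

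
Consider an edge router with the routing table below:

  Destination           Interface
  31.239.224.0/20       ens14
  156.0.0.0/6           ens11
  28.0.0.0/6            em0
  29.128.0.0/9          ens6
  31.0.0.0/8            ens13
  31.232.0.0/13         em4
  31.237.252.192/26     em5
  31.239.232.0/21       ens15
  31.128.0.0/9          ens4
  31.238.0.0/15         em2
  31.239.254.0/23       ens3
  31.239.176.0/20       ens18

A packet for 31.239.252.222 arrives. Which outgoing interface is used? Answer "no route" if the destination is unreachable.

em2

Routes whose prefix contains 31.239.252.222:
  28.0.0.0/6 (28.0.0.0 - 31.255.255.255) -> em0
  31.0.0.0/8 (31.0.0.0 - 31.255.255.255) -> ens13
  31.128.0.0/9 (31.128.0.0 - 31.255.255.255) -> ens4
  31.232.0.0/13 (31.232.0.0 - 31.239.255.255) -> em4
  31.238.0.0/15 (31.238.0.0 - 31.239.255.255) -> em2
More-specific entries that do NOT match:
  31.237.252.192/26 (31.237.252.192 - 31.237.252.255) does not contain 31.239.252.222
  31.239.254.0/23 (31.239.254.0 - 31.239.255.255) does not contain 31.239.252.222
  31.239.232.0/21 (31.239.232.0 - 31.239.239.255) does not contain 31.239.252.222
  31.239.224.0/20 (31.239.224.0 - 31.239.239.255) does not contain 31.239.252.222
  31.239.176.0/20 (31.239.176.0 - 31.239.191.255) does not contain 31.239.252.222
Longest matching prefix is /15 -> interface em2.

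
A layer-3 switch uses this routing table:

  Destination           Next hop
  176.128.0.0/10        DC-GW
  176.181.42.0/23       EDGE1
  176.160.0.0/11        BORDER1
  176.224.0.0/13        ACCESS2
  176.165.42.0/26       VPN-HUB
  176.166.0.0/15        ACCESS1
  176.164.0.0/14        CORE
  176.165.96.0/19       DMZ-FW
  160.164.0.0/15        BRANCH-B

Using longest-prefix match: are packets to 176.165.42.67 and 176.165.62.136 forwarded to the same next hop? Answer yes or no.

yes

176.165.42.67: longest match 176.164.0.0/14 -> CORE
176.165.62.136: longest match 176.164.0.0/14 -> CORE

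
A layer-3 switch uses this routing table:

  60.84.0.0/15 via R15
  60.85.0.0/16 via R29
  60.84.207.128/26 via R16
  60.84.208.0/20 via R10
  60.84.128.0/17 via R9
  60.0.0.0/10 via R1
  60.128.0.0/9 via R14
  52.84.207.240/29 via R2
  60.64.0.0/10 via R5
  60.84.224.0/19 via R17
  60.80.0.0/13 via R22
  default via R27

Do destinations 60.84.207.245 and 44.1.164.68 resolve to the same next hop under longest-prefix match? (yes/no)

60.84.207.245: longest match 60.84.128.0/17 -> R9
44.1.164.68: longest match 0.0.0.0/0 -> R27

no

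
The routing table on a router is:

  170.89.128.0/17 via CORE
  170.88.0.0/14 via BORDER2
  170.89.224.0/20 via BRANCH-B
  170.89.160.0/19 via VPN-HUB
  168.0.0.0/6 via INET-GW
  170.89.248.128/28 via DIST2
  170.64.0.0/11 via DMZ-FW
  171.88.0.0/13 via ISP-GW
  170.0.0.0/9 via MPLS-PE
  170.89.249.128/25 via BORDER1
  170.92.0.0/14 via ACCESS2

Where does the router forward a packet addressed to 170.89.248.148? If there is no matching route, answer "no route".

Routes whose prefix contains 170.89.248.148:
  168.0.0.0/6 (168.0.0.0 - 171.255.255.255) -> INET-GW
  170.0.0.0/9 (170.0.0.0 - 170.127.255.255) -> MPLS-PE
  170.64.0.0/11 (170.64.0.0 - 170.95.255.255) -> DMZ-FW
  170.88.0.0/14 (170.88.0.0 - 170.91.255.255) -> BORDER2
  170.89.128.0/17 (170.89.128.0 - 170.89.255.255) -> CORE
More-specific entries that do NOT match:
  170.89.248.128/28 (170.89.248.128 - 170.89.248.143) does not contain 170.89.248.148
  170.89.249.128/25 (170.89.249.128 - 170.89.249.255) does not contain 170.89.248.148
  170.89.224.0/20 (170.89.224.0 - 170.89.239.255) does not contain 170.89.248.148
  170.89.160.0/19 (170.89.160.0 - 170.89.191.255) does not contain 170.89.248.148
Longest matching prefix is /17 -> next hop CORE.

CORE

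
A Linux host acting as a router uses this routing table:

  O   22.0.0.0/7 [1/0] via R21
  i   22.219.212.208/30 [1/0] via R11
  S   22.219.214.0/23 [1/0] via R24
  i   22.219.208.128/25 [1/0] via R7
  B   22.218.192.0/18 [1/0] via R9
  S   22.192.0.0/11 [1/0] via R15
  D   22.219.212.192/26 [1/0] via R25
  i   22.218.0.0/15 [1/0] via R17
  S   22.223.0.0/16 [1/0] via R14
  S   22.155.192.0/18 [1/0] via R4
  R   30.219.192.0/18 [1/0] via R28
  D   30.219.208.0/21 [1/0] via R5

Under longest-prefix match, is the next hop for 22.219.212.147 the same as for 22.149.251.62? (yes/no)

22.219.212.147: longest match 22.218.0.0/15 -> R17
22.149.251.62: longest match 22.0.0.0/7 -> R21

no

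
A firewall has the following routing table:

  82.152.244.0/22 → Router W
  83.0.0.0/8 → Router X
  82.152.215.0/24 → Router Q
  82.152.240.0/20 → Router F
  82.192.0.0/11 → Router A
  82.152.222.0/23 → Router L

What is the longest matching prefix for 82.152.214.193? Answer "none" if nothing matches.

82.152.214.193 is outside every listed prefix and there is no default route.

none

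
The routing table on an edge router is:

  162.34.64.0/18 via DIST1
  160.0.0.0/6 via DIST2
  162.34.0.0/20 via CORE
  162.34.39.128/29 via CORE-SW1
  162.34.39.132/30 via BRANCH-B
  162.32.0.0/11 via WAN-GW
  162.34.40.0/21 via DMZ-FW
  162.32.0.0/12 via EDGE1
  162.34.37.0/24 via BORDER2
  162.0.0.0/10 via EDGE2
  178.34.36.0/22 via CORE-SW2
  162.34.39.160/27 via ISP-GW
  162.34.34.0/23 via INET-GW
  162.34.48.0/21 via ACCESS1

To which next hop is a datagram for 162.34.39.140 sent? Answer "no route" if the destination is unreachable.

EDGE1

Routes whose prefix contains 162.34.39.140:
  160.0.0.0/6 (160.0.0.0 - 163.255.255.255) -> DIST2
  162.0.0.0/10 (162.0.0.0 - 162.63.255.255) -> EDGE2
  162.32.0.0/11 (162.32.0.0 - 162.63.255.255) -> WAN-GW
  162.32.0.0/12 (162.32.0.0 - 162.47.255.255) -> EDGE1
More-specific entries that do NOT match:
  162.34.39.132/30 (162.34.39.132 - 162.34.39.135) does not contain 162.34.39.140
  162.34.39.128/29 (162.34.39.128 - 162.34.39.135) does not contain 162.34.39.140
  162.34.39.160/27 (162.34.39.160 - 162.34.39.191) does not contain 162.34.39.140
  162.34.37.0/24 (162.34.37.0 - 162.34.37.255) does not contain 162.34.39.140
  162.34.34.0/23 (162.34.34.0 - 162.34.35.255) does not contain 162.34.39.140
  178.34.36.0/22 (178.34.36.0 - 178.34.39.255) does not contain 162.34.39.140
  162.34.40.0/21 (162.34.40.0 - 162.34.47.255) does not contain 162.34.39.140
  162.34.48.0/21 (162.34.48.0 - 162.34.55.255) does not contain 162.34.39.140
  162.34.0.0/20 (162.34.0.0 - 162.34.15.255) does not contain 162.34.39.140
  162.34.64.0/18 (162.34.64.0 - 162.34.127.255) does not contain 162.34.39.140
Longest matching prefix is /12 -> next hop EDGE1.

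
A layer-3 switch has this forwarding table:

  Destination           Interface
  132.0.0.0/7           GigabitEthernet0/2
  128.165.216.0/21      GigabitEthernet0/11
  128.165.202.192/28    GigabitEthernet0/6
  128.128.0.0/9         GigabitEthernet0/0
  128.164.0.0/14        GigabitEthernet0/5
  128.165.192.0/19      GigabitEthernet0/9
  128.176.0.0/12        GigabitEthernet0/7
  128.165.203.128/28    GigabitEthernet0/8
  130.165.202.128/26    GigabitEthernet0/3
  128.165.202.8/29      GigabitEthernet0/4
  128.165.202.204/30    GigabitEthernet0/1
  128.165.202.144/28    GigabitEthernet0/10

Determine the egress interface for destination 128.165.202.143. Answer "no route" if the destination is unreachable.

GigabitEthernet0/9

Routes whose prefix contains 128.165.202.143:
  128.128.0.0/9 (128.128.0.0 - 128.255.255.255) -> GigabitEthernet0/0
  128.164.0.0/14 (128.164.0.0 - 128.167.255.255) -> GigabitEthernet0/5
  128.165.192.0/19 (128.165.192.0 - 128.165.223.255) -> GigabitEthernet0/9
More-specific entries that do NOT match:
  128.165.202.204/30 (128.165.202.204 - 128.165.202.207) does not contain 128.165.202.143
  128.165.202.8/29 (128.165.202.8 - 128.165.202.15) does not contain 128.165.202.143
  128.165.202.192/28 (128.165.202.192 - 128.165.202.207) does not contain 128.165.202.143
  128.165.203.128/28 (128.165.203.128 - 128.165.203.143) does not contain 128.165.202.143
  128.165.202.144/28 (128.165.202.144 - 128.165.202.159) does not contain 128.165.202.143
  130.165.202.128/26 (130.165.202.128 - 130.165.202.191) does not contain 128.165.202.143
  128.165.216.0/21 (128.165.216.0 - 128.165.223.255) does not contain 128.165.202.143
Longest matching prefix is /19 -> interface GigabitEthernet0/9.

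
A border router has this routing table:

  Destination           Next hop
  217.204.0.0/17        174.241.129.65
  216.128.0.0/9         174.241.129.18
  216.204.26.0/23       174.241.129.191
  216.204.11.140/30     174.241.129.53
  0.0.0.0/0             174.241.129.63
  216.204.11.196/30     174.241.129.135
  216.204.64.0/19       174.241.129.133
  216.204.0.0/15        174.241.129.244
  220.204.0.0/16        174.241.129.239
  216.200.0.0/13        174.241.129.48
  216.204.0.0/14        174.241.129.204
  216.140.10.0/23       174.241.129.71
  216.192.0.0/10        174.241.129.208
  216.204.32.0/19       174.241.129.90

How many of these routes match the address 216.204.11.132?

6

Prefixes containing 216.204.11.132:
  0.0.0.0/0 (default, matches everything)
  216.128.0.0/9 (216.128.0.0 - 216.255.255.255)
  216.192.0.0/10 (216.192.0.0 - 216.255.255.255)
  216.200.0.0/13 (216.200.0.0 - 216.207.255.255)
  216.204.0.0/14 (216.204.0.0 - 216.207.255.255)
  216.204.0.0/15 (216.204.0.0 - 216.205.255.255)
Total matching entries: 6.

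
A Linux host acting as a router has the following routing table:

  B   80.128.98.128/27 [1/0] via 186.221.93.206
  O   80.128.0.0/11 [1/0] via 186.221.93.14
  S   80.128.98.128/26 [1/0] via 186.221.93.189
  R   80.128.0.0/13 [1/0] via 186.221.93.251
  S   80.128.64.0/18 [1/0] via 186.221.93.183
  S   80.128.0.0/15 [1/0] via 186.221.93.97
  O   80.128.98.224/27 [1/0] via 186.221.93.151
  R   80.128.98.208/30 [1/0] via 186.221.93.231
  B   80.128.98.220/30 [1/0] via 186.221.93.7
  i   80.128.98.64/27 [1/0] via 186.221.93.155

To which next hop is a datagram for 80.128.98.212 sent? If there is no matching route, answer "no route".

Routes whose prefix contains 80.128.98.212:
  80.128.0.0/11 (80.128.0.0 - 80.159.255.255) -> 186.221.93.14
  80.128.0.0/13 (80.128.0.0 - 80.135.255.255) -> 186.221.93.251
  80.128.0.0/15 (80.128.0.0 - 80.129.255.255) -> 186.221.93.97
  80.128.64.0/18 (80.128.64.0 - 80.128.127.255) -> 186.221.93.183
More-specific entries that do NOT match:
  80.128.98.208/30 (80.128.98.208 - 80.128.98.211) does not contain 80.128.98.212
  80.128.98.220/30 (80.128.98.220 - 80.128.98.223) does not contain 80.128.98.212
  80.128.98.128/27 (80.128.98.128 - 80.128.98.159) does not contain 80.128.98.212
  80.128.98.224/27 (80.128.98.224 - 80.128.98.255) does not contain 80.128.98.212
  80.128.98.64/27 (80.128.98.64 - 80.128.98.95) does not contain 80.128.98.212
  80.128.98.128/26 (80.128.98.128 - 80.128.98.191) does not contain 80.128.98.212
Longest matching prefix is /18 -> next hop 186.221.93.183.

186.221.93.183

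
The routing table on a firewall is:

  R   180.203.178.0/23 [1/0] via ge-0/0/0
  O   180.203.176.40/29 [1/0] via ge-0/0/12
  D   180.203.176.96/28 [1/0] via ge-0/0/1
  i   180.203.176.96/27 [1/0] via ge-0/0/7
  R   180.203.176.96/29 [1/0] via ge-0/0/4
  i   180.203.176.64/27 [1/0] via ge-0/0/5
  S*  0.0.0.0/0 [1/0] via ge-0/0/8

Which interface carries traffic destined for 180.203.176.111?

Routes whose prefix contains 180.203.176.111:
  0.0.0.0/0 (default, matches everything) -> ge-0/0/8
  180.203.176.96/27 (180.203.176.96 - 180.203.176.127) -> ge-0/0/7
  180.203.176.96/28 (180.203.176.96 - 180.203.176.111) -> ge-0/0/1
More-specific entries that do NOT match:
  180.203.176.40/29 (180.203.176.40 - 180.203.176.47) does not contain 180.203.176.111
  180.203.176.96/29 (180.203.176.96 - 180.203.176.103) does not contain 180.203.176.111
Longest matching prefix is /28 -> interface ge-0/0/1.

ge-0/0/1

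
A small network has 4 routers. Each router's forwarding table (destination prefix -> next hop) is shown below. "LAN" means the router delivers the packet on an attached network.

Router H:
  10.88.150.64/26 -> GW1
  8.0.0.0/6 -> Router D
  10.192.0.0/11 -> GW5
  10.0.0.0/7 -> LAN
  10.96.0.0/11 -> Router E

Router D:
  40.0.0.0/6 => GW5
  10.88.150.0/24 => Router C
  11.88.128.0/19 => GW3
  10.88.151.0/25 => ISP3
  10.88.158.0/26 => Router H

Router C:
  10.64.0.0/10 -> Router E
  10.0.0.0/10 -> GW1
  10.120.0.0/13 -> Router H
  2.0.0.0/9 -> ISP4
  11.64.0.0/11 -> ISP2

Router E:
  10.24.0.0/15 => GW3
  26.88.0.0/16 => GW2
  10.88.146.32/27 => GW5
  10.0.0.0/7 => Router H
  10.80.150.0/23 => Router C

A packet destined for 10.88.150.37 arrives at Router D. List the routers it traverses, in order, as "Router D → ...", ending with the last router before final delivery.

At Router D: longest match for 10.88.150.37 is 10.88.150.0/24 -> Router C
At Router C: longest match for 10.88.150.37 is 10.64.0.0/10 -> Router E
At Router E: longest match for 10.88.150.37 is 10.0.0.0/7 -> Router H
At Router H: longest match for 10.88.150.37 is 10.0.0.0/7 -> LAN

Router D → Router C → Router E → Router H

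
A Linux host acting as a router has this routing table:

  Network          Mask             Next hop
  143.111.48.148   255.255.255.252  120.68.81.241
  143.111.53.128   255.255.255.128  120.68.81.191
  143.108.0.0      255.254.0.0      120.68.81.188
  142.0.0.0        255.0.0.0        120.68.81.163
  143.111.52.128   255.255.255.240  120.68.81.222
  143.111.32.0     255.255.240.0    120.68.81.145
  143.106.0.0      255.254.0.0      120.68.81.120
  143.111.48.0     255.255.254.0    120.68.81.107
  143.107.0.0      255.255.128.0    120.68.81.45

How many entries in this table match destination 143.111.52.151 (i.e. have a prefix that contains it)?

No listed prefix contains 143.111.52.151.
Total matching entries: 0.

0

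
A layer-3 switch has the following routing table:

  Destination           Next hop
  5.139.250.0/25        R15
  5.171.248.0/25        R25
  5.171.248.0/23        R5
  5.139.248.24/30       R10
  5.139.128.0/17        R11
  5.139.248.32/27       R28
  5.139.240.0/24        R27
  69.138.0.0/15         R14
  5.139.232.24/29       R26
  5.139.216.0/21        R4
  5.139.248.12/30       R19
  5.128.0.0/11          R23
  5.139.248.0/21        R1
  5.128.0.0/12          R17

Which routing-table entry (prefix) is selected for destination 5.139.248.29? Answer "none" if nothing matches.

Entries matching 5.139.248.29:
  5.128.0.0/11 (5.128.0.0 - 5.159.255.255)
  5.128.0.0/12 (5.128.0.0 - 5.143.255.255)
  5.139.128.0/17 (5.139.128.0 - 5.139.255.255)
  5.139.248.0/21 (5.139.248.0 - 5.139.255.255)
Most specific is 5.139.248.0/21.

5.139.248.0/21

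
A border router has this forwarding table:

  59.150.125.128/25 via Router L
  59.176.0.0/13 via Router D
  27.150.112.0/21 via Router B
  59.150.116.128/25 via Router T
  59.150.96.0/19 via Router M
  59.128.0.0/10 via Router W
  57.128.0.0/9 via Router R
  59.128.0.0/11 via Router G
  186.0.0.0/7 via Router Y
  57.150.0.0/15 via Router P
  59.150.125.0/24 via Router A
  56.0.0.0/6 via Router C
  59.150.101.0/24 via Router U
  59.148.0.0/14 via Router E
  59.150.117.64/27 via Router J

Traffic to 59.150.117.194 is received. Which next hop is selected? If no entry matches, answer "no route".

Router M

Routes whose prefix contains 59.150.117.194:
  56.0.0.0/6 (56.0.0.0 - 59.255.255.255) -> Router C
  59.128.0.0/10 (59.128.0.0 - 59.191.255.255) -> Router W
  59.128.0.0/11 (59.128.0.0 - 59.159.255.255) -> Router G
  59.148.0.0/14 (59.148.0.0 - 59.151.255.255) -> Router E
  59.150.96.0/19 (59.150.96.0 - 59.150.127.255) -> Router M
More-specific entries that do NOT match:
  59.150.117.64/27 (59.150.117.64 - 59.150.117.95) does not contain 59.150.117.194
  59.150.125.128/25 (59.150.125.128 - 59.150.125.255) does not contain 59.150.117.194
  59.150.116.128/25 (59.150.116.128 - 59.150.116.255) does not contain 59.150.117.194
  59.150.125.0/24 (59.150.125.0 - 59.150.125.255) does not contain 59.150.117.194
  59.150.101.0/24 (59.150.101.0 - 59.150.101.255) does not contain 59.150.117.194
  27.150.112.0/21 (27.150.112.0 - 27.150.119.255) does not contain 59.150.117.194
Longest matching prefix is /19 -> next hop Router M.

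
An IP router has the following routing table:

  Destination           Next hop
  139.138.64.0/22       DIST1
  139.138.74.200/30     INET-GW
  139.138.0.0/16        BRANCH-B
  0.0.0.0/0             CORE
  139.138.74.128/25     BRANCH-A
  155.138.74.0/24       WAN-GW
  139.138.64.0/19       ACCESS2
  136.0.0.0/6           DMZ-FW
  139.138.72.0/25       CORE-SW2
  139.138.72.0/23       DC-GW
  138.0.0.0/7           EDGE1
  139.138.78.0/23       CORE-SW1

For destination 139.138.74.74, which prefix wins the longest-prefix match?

139.138.64.0/19

Entries matching 139.138.74.74:
  0.0.0.0/0 (default, matches everything)
  136.0.0.0/6 (136.0.0.0 - 139.255.255.255)
  138.0.0.0/7 (138.0.0.0 - 139.255.255.255)
  139.138.0.0/16 (139.138.0.0 - 139.138.255.255)
  139.138.64.0/19 (139.138.64.0 - 139.138.95.255)
Most specific is 139.138.64.0/19.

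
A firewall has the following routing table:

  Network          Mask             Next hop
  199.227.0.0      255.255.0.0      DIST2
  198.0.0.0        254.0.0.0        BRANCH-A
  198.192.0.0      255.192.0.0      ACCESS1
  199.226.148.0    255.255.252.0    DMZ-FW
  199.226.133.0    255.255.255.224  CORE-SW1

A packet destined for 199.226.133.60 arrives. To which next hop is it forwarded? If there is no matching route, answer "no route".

BRANCH-A

Routes whose prefix contains 199.226.133.60:
  198.0.0.0/7 (198.0.0.0 - 199.255.255.255) -> BRANCH-A
More-specific entries that do NOT match:
  199.226.133.0/27 (199.226.133.0 - 199.226.133.31) does not contain 199.226.133.60
  199.226.148.0/22 (199.226.148.0 - 199.226.151.255) does not contain 199.226.133.60
  199.227.0.0/16 (199.227.0.0 - 199.227.255.255) does not contain 199.226.133.60
  198.192.0.0/10 (198.192.0.0 - 198.255.255.255) does not contain 199.226.133.60
Longest matching prefix is /7 -> next hop BRANCH-A.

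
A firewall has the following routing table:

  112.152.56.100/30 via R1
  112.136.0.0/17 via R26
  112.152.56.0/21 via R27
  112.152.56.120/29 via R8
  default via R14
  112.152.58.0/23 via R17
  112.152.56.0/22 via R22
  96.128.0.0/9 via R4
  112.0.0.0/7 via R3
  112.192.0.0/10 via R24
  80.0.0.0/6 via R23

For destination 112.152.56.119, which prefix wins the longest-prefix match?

Entries matching 112.152.56.119:
  0.0.0.0/0 (default, matches everything)
  112.0.0.0/7 (112.0.0.0 - 113.255.255.255)
  112.152.56.0/21 (112.152.56.0 - 112.152.63.255)
  112.152.56.0/22 (112.152.56.0 - 112.152.59.255)
Most specific is 112.152.56.0/22.

112.152.56.0/22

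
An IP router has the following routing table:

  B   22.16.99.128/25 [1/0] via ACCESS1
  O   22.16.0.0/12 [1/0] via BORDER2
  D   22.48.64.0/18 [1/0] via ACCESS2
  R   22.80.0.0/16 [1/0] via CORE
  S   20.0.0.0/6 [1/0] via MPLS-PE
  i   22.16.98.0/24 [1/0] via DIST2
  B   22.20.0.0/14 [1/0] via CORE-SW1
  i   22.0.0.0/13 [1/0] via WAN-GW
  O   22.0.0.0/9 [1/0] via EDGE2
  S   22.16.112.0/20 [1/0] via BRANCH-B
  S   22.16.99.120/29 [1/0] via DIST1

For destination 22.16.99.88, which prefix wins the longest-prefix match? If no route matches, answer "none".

22.16.0.0/12

Entries matching 22.16.99.88:
  20.0.0.0/6 (20.0.0.0 - 23.255.255.255)
  22.0.0.0/9 (22.0.0.0 - 22.127.255.255)
  22.16.0.0/12 (22.16.0.0 - 22.31.255.255)
Most specific is 22.16.0.0/12.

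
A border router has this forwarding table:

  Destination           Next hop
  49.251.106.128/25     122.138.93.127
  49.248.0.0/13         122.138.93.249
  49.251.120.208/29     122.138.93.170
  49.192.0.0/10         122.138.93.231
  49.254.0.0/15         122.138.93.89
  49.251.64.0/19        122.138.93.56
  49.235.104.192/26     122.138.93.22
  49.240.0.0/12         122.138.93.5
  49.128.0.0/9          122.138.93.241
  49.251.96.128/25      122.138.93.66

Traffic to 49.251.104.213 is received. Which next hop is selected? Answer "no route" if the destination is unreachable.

122.138.93.249

Routes whose prefix contains 49.251.104.213:
  49.128.0.0/9 (49.128.0.0 - 49.255.255.255) -> 122.138.93.241
  49.192.0.0/10 (49.192.0.0 - 49.255.255.255) -> 122.138.93.231
  49.240.0.0/12 (49.240.0.0 - 49.255.255.255) -> 122.138.93.5
  49.248.0.0/13 (49.248.0.0 - 49.255.255.255) -> 122.138.93.249
More-specific entries that do NOT match:
  49.251.120.208/29 (49.251.120.208 - 49.251.120.215) does not contain 49.251.104.213
  49.235.104.192/26 (49.235.104.192 - 49.235.104.255) does not contain 49.251.104.213
  49.251.106.128/25 (49.251.106.128 - 49.251.106.255) does not contain 49.251.104.213
  49.251.96.128/25 (49.251.96.128 - 49.251.96.255) does not contain 49.251.104.213
  49.251.64.0/19 (49.251.64.0 - 49.251.95.255) does not contain 49.251.104.213
  49.254.0.0/15 (49.254.0.0 - 49.255.255.255) does not contain 49.251.104.213
Longest matching prefix is /13 -> next hop 122.138.93.249.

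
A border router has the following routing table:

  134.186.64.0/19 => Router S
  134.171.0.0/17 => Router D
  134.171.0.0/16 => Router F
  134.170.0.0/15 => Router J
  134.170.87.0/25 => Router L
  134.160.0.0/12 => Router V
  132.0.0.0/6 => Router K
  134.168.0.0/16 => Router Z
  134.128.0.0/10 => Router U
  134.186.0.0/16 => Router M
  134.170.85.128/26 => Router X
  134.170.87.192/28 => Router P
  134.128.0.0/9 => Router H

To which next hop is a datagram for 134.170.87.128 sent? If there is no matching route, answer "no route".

Routes whose prefix contains 134.170.87.128:
  132.0.0.0/6 (132.0.0.0 - 135.255.255.255) -> Router K
  134.128.0.0/9 (134.128.0.0 - 134.255.255.255) -> Router H
  134.128.0.0/10 (134.128.0.0 - 134.191.255.255) -> Router U
  134.160.0.0/12 (134.160.0.0 - 134.175.255.255) -> Router V
  134.170.0.0/15 (134.170.0.0 - 134.171.255.255) -> Router J
More-specific entries that do NOT match:
  134.170.87.192/28 (134.170.87.192 - 134.170.87.207) does not contain 134.170.87.128
  134.170.85.128/26 (134.170.85.128 - 134.170.85.191) does not contain 134.170.87.128
  134.170.87.0/25 (134.170.87.0 - 134.170.87.127) does not contain 134.170.87.128
  134.186.64.0/19 (134.186.64.0 - 134.186.95.255) does not contain 134.170.87.128
  134.171.0.0/17 (134.171.0.0 - 134.171.127.255) does not contain 134.170.87.128
  134.171.0.0/16 (134.171.0.0 - 134.171.255.255) does not contain 134.170.87.128
  134.168.0.0/16 (134.168.0.0 - 134.168.255.255) does not contain 134.170.87.128
  134.186.0.0/16 (134.186.0.0 - 134.186.255.255) does not contain 134.170.87.128
Longest matching prefix is /15 -> next hop Router J.

Router J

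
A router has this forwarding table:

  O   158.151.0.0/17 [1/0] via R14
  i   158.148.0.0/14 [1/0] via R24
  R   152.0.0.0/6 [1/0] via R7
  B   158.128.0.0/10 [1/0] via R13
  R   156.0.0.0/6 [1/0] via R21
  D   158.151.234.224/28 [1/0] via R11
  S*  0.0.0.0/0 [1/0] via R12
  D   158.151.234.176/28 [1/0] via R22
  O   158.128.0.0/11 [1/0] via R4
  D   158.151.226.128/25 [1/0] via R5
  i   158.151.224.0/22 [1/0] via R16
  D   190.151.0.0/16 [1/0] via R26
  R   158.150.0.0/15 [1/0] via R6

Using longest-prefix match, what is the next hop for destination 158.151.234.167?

R6

Routes whose prefix contains 158.151.234.167:
  0.0.0.0/0 (default, matches everything) -> R12
  156.0.0.0/6 (156.0.0.0 - 159.255.255.255) -> R21
  158.128.0.0/10 (158.128.0.0 - 158.191.255.255) -> R13
  158.128.0.0/11 (158.128.0.0 - 158.159.255.255) -> R4
  158.148.0.0/14 (158.148.0.0 - 158.151.255.255) -> R24
  158.150.0.0/15 (158.150.0.0 - 158.151.255.255) -> R6
More-specific entries that do NOT match:
  158.151.234.224/28 (158.151.234.224 - 158.151.234.239) does not contain 158.151.234.167
  158.151.234.176/28 (158.151.234.176 - 158.151.234.191) does not contain 158.151.234.167
  158.151.226.128/25 (158.151.226.128 - 158.151.226.255) does not contain 158.151.234.167
  158.151.224.0/22 (158.151.224.0 - 158.151.227.255) does not contain 158.151.234.167
  158.151.0.0/17 (158.151.0.0 - 158.151.127.255) does not contain 158.151.234.167
  190.151.0.0/16 (190.151.0.0 - 190.151.255.255) does not contain 158.151.234.167
Longest matching prefix is /15 -> next hop R6.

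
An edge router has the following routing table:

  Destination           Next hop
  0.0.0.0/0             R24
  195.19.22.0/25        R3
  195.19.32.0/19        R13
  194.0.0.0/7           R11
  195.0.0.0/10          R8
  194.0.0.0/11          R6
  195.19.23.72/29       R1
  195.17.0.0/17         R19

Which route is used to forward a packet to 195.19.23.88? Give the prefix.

Entries matching 195.19.23.88:
  0.0.0.0/0 (default, matches everything)
  194.0.0.0/7 (194.0.0.0 - 195.255.255.255)
  195.0.0.0/10 (195.0.0.0 - 195.63.255.255)
Most specific is 195.0.0.0/10.

195.0.0.0/10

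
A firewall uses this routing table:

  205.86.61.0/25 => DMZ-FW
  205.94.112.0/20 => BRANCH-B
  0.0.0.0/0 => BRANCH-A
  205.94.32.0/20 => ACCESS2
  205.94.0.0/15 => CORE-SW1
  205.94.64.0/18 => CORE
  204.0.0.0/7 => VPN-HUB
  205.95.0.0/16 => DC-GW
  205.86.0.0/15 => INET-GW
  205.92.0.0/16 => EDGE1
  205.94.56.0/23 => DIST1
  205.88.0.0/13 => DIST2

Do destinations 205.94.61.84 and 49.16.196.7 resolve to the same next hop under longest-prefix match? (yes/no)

no

205.94.61.84: longest match 205.94.0.0/15 -> CORE-SW1
49.16.196.7: longest match 0.0.0.0/0 -> BRANCH-A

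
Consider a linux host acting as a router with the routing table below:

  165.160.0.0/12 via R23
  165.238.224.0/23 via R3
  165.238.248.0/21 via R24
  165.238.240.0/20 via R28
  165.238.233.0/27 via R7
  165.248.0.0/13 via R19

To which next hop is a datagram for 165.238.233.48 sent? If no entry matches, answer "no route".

no route

No entry's prefix contains 165.238.233.48; there is no default route.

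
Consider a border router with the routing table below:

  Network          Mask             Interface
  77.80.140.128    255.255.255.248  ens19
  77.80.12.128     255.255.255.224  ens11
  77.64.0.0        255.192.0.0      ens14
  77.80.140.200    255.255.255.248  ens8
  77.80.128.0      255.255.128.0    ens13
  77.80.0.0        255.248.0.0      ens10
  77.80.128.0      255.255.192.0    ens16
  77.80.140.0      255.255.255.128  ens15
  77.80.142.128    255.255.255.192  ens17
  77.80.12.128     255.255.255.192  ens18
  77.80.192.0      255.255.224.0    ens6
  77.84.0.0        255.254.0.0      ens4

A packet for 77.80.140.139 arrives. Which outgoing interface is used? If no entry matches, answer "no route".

Routes whose prefix contains 77.80.140.139:
  77.64.0.0/10 (77.64.0.0 - 77.127.255.255) -> ens14
  77.80.0.0/13 (77.80.0.0 - 77.87.255.255) -> ens10
  77.80.128.0/17 (77.80.128.0 - 77.80.255.255) -> ens13
  77.80.128.0/18 (77.80.128.0 - 77.80.191.255) -> ens16
More-specific entries that do NOT match:
  77.80.140.128/29 (77.80.140.128 - 77.80.140.135) does not contain 77.80.140.139
  77.80.140.200/29 (77.80.140.200 - 77.80.140.207) does not contain 77.80.140.139
  77.80.12.128/27 (77.80.12.128 - 77.80.12.159) does not contain 77.80.140.139
  77.80.142.128/26 (77.80.142.128 - 77.80.142.191) does not contain 77.80.140.139
  77.80.12.128/26 (77.80.12.128 - 77.80.12.191) does not contain 77.80.140.139
  77.80.140.0/25 (77.80.140.0 - 77.80.140.127) does not contain 77.80.140.139
  77.80.192.0/19 (77.80.192.0 - 77.80.223.255) does not contain 77.80.140.139
Longest matching prefix is /18 -> interface ens16.

ens16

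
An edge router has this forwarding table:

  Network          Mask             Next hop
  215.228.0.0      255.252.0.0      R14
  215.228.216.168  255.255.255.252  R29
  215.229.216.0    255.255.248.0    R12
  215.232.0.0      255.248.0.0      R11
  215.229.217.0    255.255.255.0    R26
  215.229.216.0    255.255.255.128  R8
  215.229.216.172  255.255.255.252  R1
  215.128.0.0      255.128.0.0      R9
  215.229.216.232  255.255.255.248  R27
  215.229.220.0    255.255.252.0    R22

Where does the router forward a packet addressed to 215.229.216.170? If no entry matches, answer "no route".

R12

Routes whose prefix contains 215.229.216.170:
  215.128.0.0/9 (215.128.0.0 - 215.255.255.255) -> R9
  215.228.0.0/14 (215.228.0.0 - 215.231.255.255) -> R14
  215.229.216.0/21 (215.229.216.0 - 215.229.223.255) -> R12
More-specific entries that do NOT match:
  215.228.216.168/30 (215.228.216.168 - 215.228.216.171) does not contain 215.229.216.170
  215.229.216.172/30 (215.229.216.172 - 215.229.216.175) does not contain 215.229.216.170
  215.229.216.232/29 (215.229.216.232 - 215.229.216.239) does not contain 215.229.216.170
  215.229.216.0/25 (215.229.216.0 - 215.229.216.127) does not contain 215.229.216.170
  215.229.217.0/24 (215.229.217.0 - 215.229.217.255) does not contain 215.229.216.170
  215.229.220.0/22 (215.229.220.0 - 215.229.223.255) does not contain 215.229.216.170
Longest matching prefix is /21 -> next hop R12.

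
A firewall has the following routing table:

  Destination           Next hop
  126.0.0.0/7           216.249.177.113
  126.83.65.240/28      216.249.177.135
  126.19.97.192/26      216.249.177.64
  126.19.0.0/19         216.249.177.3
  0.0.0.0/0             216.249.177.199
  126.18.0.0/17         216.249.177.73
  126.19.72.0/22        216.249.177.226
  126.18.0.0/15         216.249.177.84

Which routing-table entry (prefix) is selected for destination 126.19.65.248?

126.18.0.0/15

Entries matching 126.19.65.248:
  0.0.0.0/0 (default, matches everything)
  126.0.0.0/7 (126.0.0.0 - 127.255.255.255)
  126.18.0.0/15 (126.18.0.0 - 126.19.255.255)
Most specific is 126.18.0.0/15.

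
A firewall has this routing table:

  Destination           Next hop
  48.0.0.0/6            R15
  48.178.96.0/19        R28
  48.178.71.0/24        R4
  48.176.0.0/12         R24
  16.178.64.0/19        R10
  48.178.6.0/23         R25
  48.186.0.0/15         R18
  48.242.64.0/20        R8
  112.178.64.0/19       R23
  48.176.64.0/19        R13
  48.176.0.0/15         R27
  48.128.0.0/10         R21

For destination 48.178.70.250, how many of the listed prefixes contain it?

Prefixes containing 48.178.70.250:
  48.0.0.0/6 (48.0.0.0 - 51.255.255.255)
  48.128.0.0/10 (48.128.0.0 - 48.191.255.255)
  48.176.0.0/12 (48.176.0.0 - 48.191.255.255)
Total matching entries: 3.

3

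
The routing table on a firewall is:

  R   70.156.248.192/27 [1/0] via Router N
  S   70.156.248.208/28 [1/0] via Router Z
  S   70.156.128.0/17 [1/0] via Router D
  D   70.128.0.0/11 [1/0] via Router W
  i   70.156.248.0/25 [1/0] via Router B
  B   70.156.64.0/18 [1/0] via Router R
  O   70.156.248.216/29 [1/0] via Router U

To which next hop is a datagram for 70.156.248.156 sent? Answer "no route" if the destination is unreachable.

Routes whose prefix contains 70.156.248.156:
  70.128.0.0/11 (70.128.0.0 - 70.159.255.255) -> Router W
  70.156.128.0/17 (70.156.128.0 - 70.156.255.255) -> Router D
More-specific entries that do NOT match:
  70.156.248.216/29 (70.156.248.216 - 70.156.248.223) does not contain 70.156.248.156
  70.156.248.208/28 (70.156.248.208 - 70.156.248.223) does not contain 70.156.248.156
  70.156.248.192/27 (70.156.248.192 - 70.156.248.223) does not contain 70.156.248.156
  70.156.248.0/25 (70.156.248.0 - 70.156.248.127) does not contain 70.156.248.156
  70.156.64.0/18 (70.156.64.0 - 70.156.127.255) does not contain 70.156.248.156
Longest matching prefix is /17 -> next hop Router D.

Router D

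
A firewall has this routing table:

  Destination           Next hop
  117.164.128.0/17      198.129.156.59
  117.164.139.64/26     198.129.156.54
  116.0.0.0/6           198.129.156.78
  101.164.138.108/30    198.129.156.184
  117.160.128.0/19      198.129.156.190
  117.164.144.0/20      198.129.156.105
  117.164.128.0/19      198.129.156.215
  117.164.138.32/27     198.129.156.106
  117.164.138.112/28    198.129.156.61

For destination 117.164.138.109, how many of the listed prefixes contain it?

Prefixes containing 117.164.138.109:
  116.0.0.0/6 (116.0.0.0 - 119.255.255.255)
  117.164.128.0/17 (117.164.128.0 - 117.164.255.255)
  117.164.128.0/19 (117.164.128.0 - 117.164.159.255)
Total matching entries: 3.

3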